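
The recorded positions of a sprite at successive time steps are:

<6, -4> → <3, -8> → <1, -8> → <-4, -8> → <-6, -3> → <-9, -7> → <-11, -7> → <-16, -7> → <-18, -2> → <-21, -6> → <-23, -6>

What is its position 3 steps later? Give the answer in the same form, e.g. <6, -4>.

<-33, -5>

Differencing gives <-3, -4>, <-2, +0>, <-5, +0>, <-2, +5>, <-3, -4>, <-2, +0>, <-5, +0>, <-2, +5>, <-3, -4>, <-2, +0>. This is the pattern <-3, -4>, <-2, +0>, <-5, +0>, <-2, +5> repeated.
step 11: apply <-5, +0> → <-28, -6>
step 12: apply <-2, +5> → <-30, -1>
step 13: apply <-3, -4> → <-33, -5>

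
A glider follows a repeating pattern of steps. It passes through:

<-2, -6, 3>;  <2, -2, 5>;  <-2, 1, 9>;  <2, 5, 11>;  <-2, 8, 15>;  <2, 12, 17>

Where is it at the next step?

Differencing gives <+4, +4, +2>, <-4, +3, +4>, <+4, +4, +2>, <-4, +3, +4>, <+4, +4, +2>. This is the pattern <+4, +4, +2>, <-4, +3, +4> repeated.
step 6: apply <-4, +3, +4> → <-2, 15, 21>

<-2, 15, 21>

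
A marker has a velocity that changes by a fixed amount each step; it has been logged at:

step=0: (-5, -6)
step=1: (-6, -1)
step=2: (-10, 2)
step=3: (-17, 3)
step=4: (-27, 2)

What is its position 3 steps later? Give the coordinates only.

(-75, -13)

First differences are (-1, +5), (-4, +3), (-7, +1), (-10, -1); their common second difference is (-3, -2) (constant acceleration).
step 5: (-27, 2) + (-13, -3) → (-40, -1)
step 6: (-40, -1) + (-16, -5) → (-56, -6)
step 7: (-56, -6) + (-19, -7) → (-75, -13)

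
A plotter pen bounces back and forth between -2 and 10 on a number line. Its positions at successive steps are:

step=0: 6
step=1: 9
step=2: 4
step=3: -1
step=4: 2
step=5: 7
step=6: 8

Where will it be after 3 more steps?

3

The value travels 5 per step and bounces off the walls at -2 and 10.
  step 7: 8 → 3
  step 8: 3 → -2
  step 9: -2 → 3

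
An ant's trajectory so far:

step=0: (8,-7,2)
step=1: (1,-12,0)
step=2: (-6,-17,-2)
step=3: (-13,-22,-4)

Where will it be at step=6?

(-34,-37,-10)

The position changes by (-7,-5,-2) every step.
step 4: (-13,-22,-4) + (-7,-5,-2) → (-20,-27,-6)
step 5: (-20,-27,-6) + (-7,-5,-2) → (-27,-32,-8)
step 6: (-27,-32,-8) + (-7,-5,-2) → (-34,-37,-10)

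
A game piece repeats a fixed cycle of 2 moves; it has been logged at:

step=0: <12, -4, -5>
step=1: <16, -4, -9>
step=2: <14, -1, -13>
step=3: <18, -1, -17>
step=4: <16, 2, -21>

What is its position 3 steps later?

<22, 5, -33>

Differencing gives <+4, +0, -4>, <-2, +3, -4>, <+4, +0, -4>, <-2, +3, -4>. This is the pattern <+4, +0, -4>, <-2, +3, -4> repeated.
step 5: apply <+4, +0, -4> → <20, 2, -25>
step 6: apply <-2, +3, -4> → <18, 5, -29>
step 7: apply <+4, +0, -4> → <22, 5, -33>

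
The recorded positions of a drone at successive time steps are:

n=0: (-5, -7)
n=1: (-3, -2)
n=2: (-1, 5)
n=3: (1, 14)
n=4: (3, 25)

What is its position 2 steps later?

First differences are (+2, +5), (+2, +7), (+2, +9), (+2, +11); their common second difference is (+0, +2) (constant acceleration).
step 5: (3, 25) + (+2, +13) → (5, 38)
step 6: (5, 38) + (+2, +15) → (7, 53)

(7, 53)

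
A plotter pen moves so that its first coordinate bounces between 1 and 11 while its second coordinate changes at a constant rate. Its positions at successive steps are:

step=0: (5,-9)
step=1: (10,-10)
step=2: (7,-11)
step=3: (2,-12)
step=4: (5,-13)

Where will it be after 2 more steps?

The first coordinate travels 5 per step and bounces off the walls at 1 and 11.
  step 5: 5 → 10
  step 6: 10 → 7
The second coordinate changes by -1 each step: at step 6 it is -15.

(7,-15)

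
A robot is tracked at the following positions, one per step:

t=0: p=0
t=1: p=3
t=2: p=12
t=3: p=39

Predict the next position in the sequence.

p=120

Step-to-step displacements: +3, +9, +27; each is 3× the previous.
step 4: 39 + 81 → p=120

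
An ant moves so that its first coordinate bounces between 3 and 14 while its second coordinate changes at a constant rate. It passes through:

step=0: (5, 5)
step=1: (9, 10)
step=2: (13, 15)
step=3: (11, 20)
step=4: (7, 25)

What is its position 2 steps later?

The first coordinate travels 4 per step and bounces off the walls at 3 and 14.
  step 5: 7 → 3
  step 6: 3 → 7
The second coordinate changes by +5 each step: at step 6 it is 35.

(7, 35)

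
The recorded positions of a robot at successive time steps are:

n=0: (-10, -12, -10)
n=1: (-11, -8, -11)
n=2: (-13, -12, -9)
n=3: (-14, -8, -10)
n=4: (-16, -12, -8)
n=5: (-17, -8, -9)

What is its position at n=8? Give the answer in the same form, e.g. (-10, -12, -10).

Step-to-step displacements: (-1, +4, -1), (-2, -4, +2), (-1, +4, -1), (-2, -4, +2), (-1, +4, -1) — a repeating cycle of length 2.
step 6: apply (-2, -4, +2) → (-19, -12, -7)
step 7: apply (-1, +4, -1) → (-20, -8, -8)
step 8: apply (-2, -4, +2) → (-22, -12, -6)

(-22, -12, -6)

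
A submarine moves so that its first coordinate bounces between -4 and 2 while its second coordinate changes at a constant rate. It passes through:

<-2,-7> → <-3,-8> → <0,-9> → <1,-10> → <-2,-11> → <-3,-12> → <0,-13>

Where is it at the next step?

The first coordinate travels 3 per step and bounces off the walls at -4 and 2.
  step 7: 0 → 1
The second coordinate changes by -1 each step: at step 7 it is -14.

<1,-14>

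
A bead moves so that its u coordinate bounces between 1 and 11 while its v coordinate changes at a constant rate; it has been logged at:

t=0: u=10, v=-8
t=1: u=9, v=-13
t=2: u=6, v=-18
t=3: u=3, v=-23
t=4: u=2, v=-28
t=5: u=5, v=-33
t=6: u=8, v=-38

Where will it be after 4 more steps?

u=2, v=-58

The u coordinate travels 3 per step and bounces off the walls at 1 and 11.
  step 7: 8 → 11
  step 8: 11 → 8
  step 9: 8 → 5
  step 10: 5 → 2
The v coordinate changes by -5 each step: at step 10 it is -58.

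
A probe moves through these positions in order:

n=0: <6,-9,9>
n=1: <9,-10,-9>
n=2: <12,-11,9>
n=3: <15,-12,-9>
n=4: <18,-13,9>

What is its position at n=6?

<24,-15,9>

The first coordinate changes by +3 each step, so at step 6 it is 6 + 6·(3) = 24.
The second coordinate changes by -1 each step, so at step 6 it is -9 + 6·(-1) = -15.
The third coordinate repeats the cycle [9, -9] with period 2; step 6 mod 2 = 0, giving 9.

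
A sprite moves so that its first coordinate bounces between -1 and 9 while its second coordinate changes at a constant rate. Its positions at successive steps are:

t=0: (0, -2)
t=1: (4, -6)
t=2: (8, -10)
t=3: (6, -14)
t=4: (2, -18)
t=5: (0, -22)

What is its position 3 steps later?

(6, -34)

The first coordinate reflects between -1 and 9, moving 4 per step.
  step 6: 0 → 4
  step 7: 4 → 8
  step 8: 8 → 6
The second coordinate changes by -4 each step: at step 8 it is -34.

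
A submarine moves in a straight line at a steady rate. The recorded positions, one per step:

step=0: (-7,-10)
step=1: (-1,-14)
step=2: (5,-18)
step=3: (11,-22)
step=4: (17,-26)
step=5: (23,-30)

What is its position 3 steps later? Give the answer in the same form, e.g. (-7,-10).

Each step adds (+6,-4) to the position.
step 6: (23,-30) + (+6,-4) → (29,-34)
step 7: (29,-34) + (+6,-4) → (35,-38)
step 8: (35,-38) + (+6,-4) → (41,-42)

(41,-42)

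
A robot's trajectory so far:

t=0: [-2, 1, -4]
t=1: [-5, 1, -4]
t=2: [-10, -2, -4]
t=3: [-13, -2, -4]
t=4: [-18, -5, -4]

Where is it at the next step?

Differencing gives [-3, +0, +0], [-5, -3, +0], [-3, +0, +0], [-5, -3, +0]. This is the pattern [-3, +0, +0], [-5, -3, +0] repeated.
step 5: apply [-3, +0, +0] → [-21, -5, -4]

[-21, -5, -4]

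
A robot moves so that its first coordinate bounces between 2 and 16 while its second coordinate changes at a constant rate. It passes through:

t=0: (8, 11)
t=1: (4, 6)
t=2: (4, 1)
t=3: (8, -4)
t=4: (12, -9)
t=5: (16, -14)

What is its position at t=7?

(8, -24)

The first coordinate reflects between 2 and 16, moving 4 per step.
  step 6: 16 → 12
  step 7: 12 → 8
The second coordinate changes by -5 each step: at step 7 it is -24.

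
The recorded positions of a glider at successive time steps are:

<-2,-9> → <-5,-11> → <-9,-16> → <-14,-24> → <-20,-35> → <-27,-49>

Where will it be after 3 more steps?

Taking differences between consecutive positions: <-3,-2>, <-4,-5>, <-5,-8>, <-6,-11>, <-7,-14>. These grow by <-1,-3> each step.
step 6: <-27,-49> + <-8,-17> → <-35,-66>
step 7: <-35,-66> + <-9,-20> → <-44,-86>
step 8: <-44,-86> + <-10,-23> → <-54,-109>

<-54,-109>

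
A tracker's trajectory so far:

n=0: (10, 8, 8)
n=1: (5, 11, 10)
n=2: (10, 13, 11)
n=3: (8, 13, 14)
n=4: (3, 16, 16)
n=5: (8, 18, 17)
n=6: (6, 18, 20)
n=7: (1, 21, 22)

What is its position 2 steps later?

Differencing gives (-5, +3, +2), (+5, +2, +1), (-2, +0, +3), (-5, +3, +2), (+5, +2, +1), (-2, +0, +3), (-5, +3, +2). This is the pattern (-5, +3, +2), (+5, +2, +1), (-2, +0, +3) repeated.
step 8: apply (+5, +2, +1) → (6, 23, 23)
step 9: apply (-2, +0, +3) → (4, 23, 26)

(4, 23, 26)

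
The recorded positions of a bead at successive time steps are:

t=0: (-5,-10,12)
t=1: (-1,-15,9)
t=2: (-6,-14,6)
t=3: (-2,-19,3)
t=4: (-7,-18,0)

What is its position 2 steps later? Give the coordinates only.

(-8,-22,-6)

Step-to-step displacements: (+4,-5,-3), (-5,+1,-3), (+4,-5,-3), (-5,+1,-3) — a repeating cycle of length 2.
step 5: apply (+4,-5,-3) → (-3,-23,-3)
step 6: apply (-5,+1,-3) → (-8,-22,-6)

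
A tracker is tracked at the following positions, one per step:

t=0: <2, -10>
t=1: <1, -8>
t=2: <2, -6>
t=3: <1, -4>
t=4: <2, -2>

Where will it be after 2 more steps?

<2, 2>

The first coordinate repeats the cycle [2, 1] with period 2; step 6 mod 2 = 0, giving 2.
The second coordinate changes by +2 each step, so at step 6 it is -10 + 6·(2) = 2.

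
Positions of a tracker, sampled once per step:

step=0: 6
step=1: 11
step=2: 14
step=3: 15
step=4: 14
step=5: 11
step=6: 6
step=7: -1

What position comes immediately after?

-10

First differences are +5, +3, +1, -1, -3, -5, -7; their common second difference is -2 (constant acceleration).
step 8: -1 − 9 → -10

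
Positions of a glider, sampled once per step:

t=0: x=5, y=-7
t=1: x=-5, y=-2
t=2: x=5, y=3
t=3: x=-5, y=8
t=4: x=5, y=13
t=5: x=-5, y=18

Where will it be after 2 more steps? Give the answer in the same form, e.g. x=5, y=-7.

X: cycles through 5, -5 every 2 steps. Step 7 lands at position 1 of the cycle → -5.
Y: linear, +5 per step → 28 at step 7.

x=-5, y=28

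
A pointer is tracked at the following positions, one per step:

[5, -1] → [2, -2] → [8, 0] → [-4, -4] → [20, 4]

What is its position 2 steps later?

The jumps are [-3, -1], [+6, +2], [-12, -4], [+24, +8] — a geometric progression with ratio -2.
step 5: [20, 4] + [-48, -16] → [-28, -12]
step 6: [-28, -12] + [+96, +32] → [68, 20]

[68, 20]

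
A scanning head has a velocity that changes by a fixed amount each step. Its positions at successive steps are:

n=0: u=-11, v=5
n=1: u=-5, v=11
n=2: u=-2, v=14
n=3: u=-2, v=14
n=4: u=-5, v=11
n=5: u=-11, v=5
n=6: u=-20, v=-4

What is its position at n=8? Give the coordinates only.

Taking differences between consecutive positions: (+6, +6), (+3, +3), (+0, +0), (-3, -3), (-6, -6), (-9, -9). These grow by (-3, -3) each step.
step 7: u=-20, v=-4 + (-12, -12) → u=-32, v=-16
step 8: u=-32, v=-16 + (-15, -15) → u=-47, v=-31

u=-47, v=-31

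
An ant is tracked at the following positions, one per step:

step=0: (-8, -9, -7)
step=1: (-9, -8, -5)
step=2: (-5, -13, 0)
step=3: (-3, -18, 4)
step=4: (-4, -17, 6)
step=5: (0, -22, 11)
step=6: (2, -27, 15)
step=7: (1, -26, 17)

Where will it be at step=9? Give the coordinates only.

(7, -36, 26)

Step-to-step displacements: (-1, +1, +2), (+4, -5, +5), (+2, -5, +4), (-1, +1, +2), (+4, -5, +5), (+2, -5, +4), (-1, +1, +2) — a repeating cycle of length 3.
step 8: apply (+4, -5, +5) → (5, -31, 22)
step 9: apply (+2, -5, +4) → (7, -36, 26)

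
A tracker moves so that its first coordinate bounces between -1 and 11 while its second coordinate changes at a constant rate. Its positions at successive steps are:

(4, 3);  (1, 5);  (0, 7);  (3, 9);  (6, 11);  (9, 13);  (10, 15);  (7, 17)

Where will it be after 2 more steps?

(1, 21)

The first coordinate reflects between -1 and 11, moving 3 per step.
  step 8: 7 → 4
  step 9: 4 → 1
The second coordinate changes by +2 each step: at step 9 it is 21.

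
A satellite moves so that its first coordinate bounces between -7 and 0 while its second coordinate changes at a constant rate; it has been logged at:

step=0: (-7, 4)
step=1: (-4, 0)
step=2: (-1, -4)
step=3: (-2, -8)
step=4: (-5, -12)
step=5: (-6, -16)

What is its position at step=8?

The first coordinate travels 3 per step and bounces off the walls at -7 and 0.
  step 6: -6 → -3
  step 7: -3 → 0
  step 8: 0 → -3
The second coordinate changes by -4 each step: at step 8 it is -28.

(-3, -28)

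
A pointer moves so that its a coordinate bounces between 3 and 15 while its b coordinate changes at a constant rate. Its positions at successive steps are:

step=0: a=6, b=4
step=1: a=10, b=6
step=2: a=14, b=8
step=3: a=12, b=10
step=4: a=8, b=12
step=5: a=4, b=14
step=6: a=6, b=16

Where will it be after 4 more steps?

The a coordinate reflects between 3 and 15, moving 4 per step.
  step 7: 6 → 10
  step 8: 10 → 14
  step 9: 14 → 12
  step 10: 12 → 8
The b coordinate changes by +2 each step: at step 10 it is 24.

a=8, b=24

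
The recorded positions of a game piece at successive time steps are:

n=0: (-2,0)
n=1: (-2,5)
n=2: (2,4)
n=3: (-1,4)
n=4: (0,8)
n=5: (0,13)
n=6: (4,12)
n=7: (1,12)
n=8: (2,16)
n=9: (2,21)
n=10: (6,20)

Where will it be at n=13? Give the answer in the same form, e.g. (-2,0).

The moves between consecutive positions are (+0,+5), (+4,-1), (-3,+0), (+1,+4), (+0,+5), (+4,-1), (-3,+0), (+1,+4), (+0,+5), (+4,-1); they repeat the 4-cycle [(+0,+5), (+4,-1), (-3,+0), (+1,+4)].
step 11: apply (-3,+0) → (3,20)
step 12: apply (+1,+4) → (4,24)
step 13: apply (+0,+5) → (4,29)

(4,29)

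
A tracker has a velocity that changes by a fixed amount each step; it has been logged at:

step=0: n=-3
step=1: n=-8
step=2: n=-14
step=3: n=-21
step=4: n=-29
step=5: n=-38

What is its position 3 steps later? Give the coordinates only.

n=-71

Successive displacements: -5, -6, -7, -8, -9 — each changes by -1.
step 6: -38 − 10 → n=-48
step 7: -48 − 11 → n=-59
step 8: -59 − 12 → n=-71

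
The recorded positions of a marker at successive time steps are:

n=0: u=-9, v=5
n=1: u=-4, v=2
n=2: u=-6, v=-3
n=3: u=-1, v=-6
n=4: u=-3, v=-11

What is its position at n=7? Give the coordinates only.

u=5, v=-22

Differencing gives (+5, -3), (-2, -5), (+5, -3), (-2, -5). This is the pattern (+5, -3), (-2, -5) repeated.
step 5: apply (+5, -3) → u=2, v=-14
step 6: apply (-2, -5) → u=0, v=-19
step 7: apply (+5, -3) → u=5, v=-22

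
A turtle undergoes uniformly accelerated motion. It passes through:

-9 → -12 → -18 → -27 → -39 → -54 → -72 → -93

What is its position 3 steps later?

-174

Successive displacements: -3, -6, -9, -12, -15, -18, -21 — each changes by -3.
step 8: -93 − 24 → -117
step 9: -117 − 27 → -144
step 10: -144 − 30 → -174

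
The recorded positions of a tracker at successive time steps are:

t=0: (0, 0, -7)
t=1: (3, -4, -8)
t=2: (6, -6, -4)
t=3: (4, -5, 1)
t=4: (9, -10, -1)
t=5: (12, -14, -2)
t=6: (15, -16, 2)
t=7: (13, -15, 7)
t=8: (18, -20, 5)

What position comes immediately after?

(21, -24, 4)

Step-to-step displacements: (+3, -4, -1), (+3, -2, +4), (-2, +1, +5), (+5, -5, -2), (+3, -4, -1), (+3, -2, +4), (-2, +1, +5), (+5, -5, -2) — a repeating cycle of length 4.
step 9: apply (+3, -4, -1) → (21, -24, 4)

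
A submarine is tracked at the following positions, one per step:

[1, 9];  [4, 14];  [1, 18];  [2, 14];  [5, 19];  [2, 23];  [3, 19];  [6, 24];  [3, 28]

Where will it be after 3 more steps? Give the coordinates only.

The moves between consecutive positions are [+3, +5], [-3, +4], [+1, -4], [+3, +5], [-3, +4], [+1, -4], [+3, +5], [-3, +4]; they repeat the 3-cycle [[+3, +5], [-3, +4], [+1, -4]].
step 9: apply [+1, -4] → [4, 24]
step 10: apply [+3, +5] → [7, 29]
step 11: apply [-3, +4] → [4, 33]

[4, 33]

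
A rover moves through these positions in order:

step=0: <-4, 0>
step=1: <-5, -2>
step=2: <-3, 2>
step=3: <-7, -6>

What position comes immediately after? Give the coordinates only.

The jumps are <-1, -2>, <+2, +4>, <-4, -8> — a geometric progression with ratio -2.
step 4: <-7, -6> + <+8, +16> → <1, 10>

<1, 10>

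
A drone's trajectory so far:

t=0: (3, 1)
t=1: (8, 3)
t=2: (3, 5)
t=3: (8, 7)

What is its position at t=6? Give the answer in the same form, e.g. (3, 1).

First: cycles through 3, 8 every 2 steps. Step 6 lands at position 0 of the cycle → 3.
Second: linear, +2 per step → 13 at step 6.

(3, 13)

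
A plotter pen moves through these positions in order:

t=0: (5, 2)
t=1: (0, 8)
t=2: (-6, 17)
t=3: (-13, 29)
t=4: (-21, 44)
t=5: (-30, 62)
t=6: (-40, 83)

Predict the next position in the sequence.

Successive displacements: (-5, +6), (-6, +9), (-7, +12), (-8, +15), (-9, +18), (-10, +21) — each changes by (-1, +3).
step 7: (-40, 83) + (-11, +24) → (-51, 107)

(-51, 107)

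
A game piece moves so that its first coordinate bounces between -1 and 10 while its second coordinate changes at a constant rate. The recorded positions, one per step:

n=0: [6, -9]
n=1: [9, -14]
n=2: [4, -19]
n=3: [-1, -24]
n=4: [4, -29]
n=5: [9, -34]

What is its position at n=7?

The first coordinate reflects between -1 and 10, moving 5 per step.
  step 6: 9 → 6
  step 7: 6 → 1
The second coordinate changes by -5 each step: at step 7 it is -44.

[1, -44]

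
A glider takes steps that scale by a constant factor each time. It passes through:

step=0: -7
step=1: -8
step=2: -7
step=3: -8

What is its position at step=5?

The jumps are -1, +1, -1 — a geometric progression with ratio -1.
step 4: -8 + 1 → -7
step 5: -7 − 1 → -8

-8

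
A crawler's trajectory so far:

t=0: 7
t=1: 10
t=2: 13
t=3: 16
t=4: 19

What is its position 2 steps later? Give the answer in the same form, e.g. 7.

Each step adds +3 to the position.
step 5: 19 + 3 → 22
step 6: 22 + 3 → 25

25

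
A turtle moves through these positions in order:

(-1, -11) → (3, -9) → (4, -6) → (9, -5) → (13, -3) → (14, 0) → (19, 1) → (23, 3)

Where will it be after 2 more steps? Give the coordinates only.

Step-to-step displacements: (+4, +2), (+1, +3), (+5, +1), (+4, +2), (+1, +3), (+5, +1), (+4, +2) — a repeating cycle of length 3.
step 8: apply (+1, +3) → (24, 6)
step 9: apply (+5, +1) → (29, 7)

(29, 7)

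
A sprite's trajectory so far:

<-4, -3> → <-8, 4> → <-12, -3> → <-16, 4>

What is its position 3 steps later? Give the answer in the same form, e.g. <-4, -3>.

The first coordinate changes by -4 each step, so at step 6 it is -4 + 6·(-4) = -28.
The second coordinate repeats the cycle [-3, 4] with period 2; step 6 mod 2 = 0, giving -3.

<-28, -3>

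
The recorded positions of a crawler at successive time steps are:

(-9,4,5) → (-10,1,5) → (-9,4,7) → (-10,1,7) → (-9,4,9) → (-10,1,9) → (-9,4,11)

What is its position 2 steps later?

Differencing gives (-1,-3,+0), (+1,+3,+2), (-1,-3,+0), (+1,+3,+2), (-1,-3,+0), (+1,+3,+2). This is the pattern (-1,-3,+0), (+1,+3,+2) repeated.
step 7: apply (-1,-3,+0) → (-10,1,11)
step 8: apply (+1,+3,+2) → (-9,4,13)

(-9,4,13)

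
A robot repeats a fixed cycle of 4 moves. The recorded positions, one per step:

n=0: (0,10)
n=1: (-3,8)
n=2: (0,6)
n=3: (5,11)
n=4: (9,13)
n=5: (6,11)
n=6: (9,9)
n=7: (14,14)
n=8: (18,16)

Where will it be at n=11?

(23,17)

Step-to-step displacements: (-3,-2), (+3,-2), (+5,+5), (+4,+2), (-3,-2), (+3,-2), (+5,+5), (+4,+2) — a repeating cycle of length 4.
step 9: apply (-3,-2) → (15,14)
step 10: apply (+3,-2) → (18,12)
step 11: apply (+5,+5) → (23,17)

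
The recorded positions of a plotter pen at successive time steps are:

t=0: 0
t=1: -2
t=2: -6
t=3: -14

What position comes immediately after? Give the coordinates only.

-30

The jumps are -2, -4, -8 — a geometric progression with ratio 2.
step 4: -14 − 16 → -30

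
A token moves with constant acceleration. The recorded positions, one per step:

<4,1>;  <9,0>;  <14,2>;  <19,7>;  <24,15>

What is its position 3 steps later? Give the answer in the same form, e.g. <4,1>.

<39,57>

Successive displacements: <+5,-1>, <+5,+2>, <+5,+5>, <+5,+8> — each changes by <+0,+3>.
step 5: <24,15> + <+5,+11> → <29,26>
step 6: <29,26> + <+5,+14> → <34,40>
step 7: <34,40> + <+5,+17> → <39,57>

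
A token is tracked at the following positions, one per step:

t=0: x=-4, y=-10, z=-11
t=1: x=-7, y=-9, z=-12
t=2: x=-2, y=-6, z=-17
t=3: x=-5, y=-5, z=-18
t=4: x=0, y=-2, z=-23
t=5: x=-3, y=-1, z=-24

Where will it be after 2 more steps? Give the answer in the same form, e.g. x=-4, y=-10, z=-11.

Differencing gives (-3, +1, -1), (+5, +3, -5), (-3, +1, -1), (+5, +3, -5), (-3, +1, -1). This is the pattern (-3, +1, -1), (+5, +3, -5) repeated.
step 6: apply (+5, +3, -5) → x=2, y=2, z=-29
step 7: apply (-3, +1, -1) → x=-1, y=3, z=-30

x=-1, y=3, z=-30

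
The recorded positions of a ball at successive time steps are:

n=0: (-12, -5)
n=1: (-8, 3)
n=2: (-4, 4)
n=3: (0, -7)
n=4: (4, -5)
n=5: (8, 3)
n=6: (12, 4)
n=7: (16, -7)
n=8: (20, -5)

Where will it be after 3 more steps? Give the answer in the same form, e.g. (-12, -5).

(32, -7)

First: linear, +4 per step → 32 at step 11.
Second: cycles through -5, 3, 4, -7 every 4 steps. Step 11 lands at position 3 of the cycle → -7.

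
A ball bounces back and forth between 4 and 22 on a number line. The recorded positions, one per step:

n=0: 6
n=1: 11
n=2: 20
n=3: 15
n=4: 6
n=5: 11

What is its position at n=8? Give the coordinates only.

The value travels 9 per step and bounces off the walls at 4 and 22.
  step 6: 11 → 20
  step 7: 20 → 15
  step 8: 15 → 6

6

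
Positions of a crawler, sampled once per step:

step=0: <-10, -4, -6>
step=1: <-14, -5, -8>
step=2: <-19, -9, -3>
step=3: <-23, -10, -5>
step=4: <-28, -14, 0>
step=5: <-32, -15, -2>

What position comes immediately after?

<-37, -19, 3>

Step-to-step displacements: <-4, -1, -2>, <-5, -4, +5>, <-4, -1, -2>, <-5, -4, +5>, <-4, -1, -2> — a repeating cycle of length 2.
step 6: apply <-5, -4, +5> → <-37, -19, 3>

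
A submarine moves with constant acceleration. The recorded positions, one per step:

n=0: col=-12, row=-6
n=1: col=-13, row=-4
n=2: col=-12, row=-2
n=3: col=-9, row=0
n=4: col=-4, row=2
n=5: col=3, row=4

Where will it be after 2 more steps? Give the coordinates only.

Successive displacements: (-1, +2), (+1, +2), (+3, +2), (+5, +2), (+7, +2) — each changes by (+2, +0).
step 6: col=3, row=4 + (+9, +2) → col=12, row=6
step 7: col=12, row=6 + (+11, +2) → col=23, row=8

col=23, row=8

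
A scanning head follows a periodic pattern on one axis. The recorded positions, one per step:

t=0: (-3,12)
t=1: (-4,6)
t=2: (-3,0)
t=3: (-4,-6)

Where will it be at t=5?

(-4,-18)

The first coordinate repeats the cycle [-3, -4] with period 2; step 5 mod 2 = 1, giving -4.
The second coordinate changes by -6 each step, so at step 5 it is 12 + 5·(-6) = -18.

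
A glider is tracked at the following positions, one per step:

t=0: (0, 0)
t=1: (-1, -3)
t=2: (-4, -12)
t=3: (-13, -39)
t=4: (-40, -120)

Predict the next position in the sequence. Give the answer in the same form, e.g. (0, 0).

(-121, -363)

Step-to-step displacements: (-1, -3), (-3, -9), (-9, -27), (-27, -81); each is 3× the previous.
step 5: (-40, -120) + (-81, -243) → (-121, -363)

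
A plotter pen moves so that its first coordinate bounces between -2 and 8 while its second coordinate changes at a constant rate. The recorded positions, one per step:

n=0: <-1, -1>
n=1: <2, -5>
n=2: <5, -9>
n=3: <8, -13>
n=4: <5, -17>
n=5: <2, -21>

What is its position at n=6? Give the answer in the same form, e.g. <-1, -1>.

The first coordinate reflects between -2 and 8, moving 3 per step.
  step 6: 2 → -1
The second coordinate changes by -4 each step: at step 6 it is -25.

<-1, -25>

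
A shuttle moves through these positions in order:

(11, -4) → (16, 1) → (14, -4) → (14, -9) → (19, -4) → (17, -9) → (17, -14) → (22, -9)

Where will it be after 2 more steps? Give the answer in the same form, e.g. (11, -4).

Differencing gives (+5, +5), (-2, -5), (+0, -5), (+5, +5), (-2, -5), (+0, -5), (+5, +5). This is the pattern (+5, +5), (-2, -5), (+0, -5) repeated.
step 8: apply (-2, -5) → (20, -14)
step 9: apply (+0, -5) → (20, -19)

(20, -19)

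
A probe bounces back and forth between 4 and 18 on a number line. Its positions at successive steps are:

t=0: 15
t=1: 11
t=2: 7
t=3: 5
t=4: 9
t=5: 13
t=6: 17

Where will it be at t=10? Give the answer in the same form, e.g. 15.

5

The value reflects between 4 and 18, moving 4 per step.
  step 7: 17 → 15
  step 8: 15 → 11
  step 9: 11 → 7
  step 10: 7 → 5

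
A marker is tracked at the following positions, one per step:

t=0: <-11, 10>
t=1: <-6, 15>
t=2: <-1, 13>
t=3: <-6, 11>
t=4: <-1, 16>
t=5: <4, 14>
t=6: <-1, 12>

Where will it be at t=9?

<4, 13>

Differencing gives <+5, +5>, <+5, -2>, <-5, -2>, <+5, +5>, <+5, -2>, <-5, -2>. This is the pattern <+5, +5>, <+5, -2>, <-5, -2> repeated.
step 7: apply <+5, +5> → <4, 17>
step 8: apply <+5, -2> → <9, 15>
step 9: apply <-5, -2> → <4, 13>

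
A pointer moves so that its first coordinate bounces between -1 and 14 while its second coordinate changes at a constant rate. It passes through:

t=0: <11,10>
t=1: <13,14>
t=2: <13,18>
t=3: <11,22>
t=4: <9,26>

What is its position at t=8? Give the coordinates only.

<1,42>

The first coordinate travels 2 per step and bounces off the walls at -1 and 14.
  step 5: 9 → 7
  step 6: 7 → 5
  step 7: 5 → 3
  step 8: 3 → 1
The second coordinate changes by +4 each step: at step 8 it is 42.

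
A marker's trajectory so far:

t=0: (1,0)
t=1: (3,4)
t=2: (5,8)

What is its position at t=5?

(11,20)

Each step adds (+2,+4) to the position.
step 3: (5,8) + (+2,+4) → (7,12)
step 4: (7,12) + (+2,+4) → (9,16)
step 5: (9,16) + (+2,+4) → (11,20)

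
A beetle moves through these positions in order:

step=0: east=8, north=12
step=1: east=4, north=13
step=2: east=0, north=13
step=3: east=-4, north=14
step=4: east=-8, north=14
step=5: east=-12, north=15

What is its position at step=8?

east=-24, north=16

Step-to-step displacements: (-4,+1), (-4,+0), (-4,+1), (-4,+0), (-4,+1) — a repeating cycle of length 2.
step 6: apply (-4,+0) → east=-16, north=15
step 7: apply (-4,+1) → east=-20, north=16
step 8: apply (-4,+0) → east=-24, north=16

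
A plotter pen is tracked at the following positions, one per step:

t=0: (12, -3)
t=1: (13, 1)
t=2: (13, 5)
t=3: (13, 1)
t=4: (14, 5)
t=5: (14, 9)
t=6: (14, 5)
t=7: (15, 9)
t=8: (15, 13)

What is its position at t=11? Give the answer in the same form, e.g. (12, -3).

Differencing gives (+1, +4), (+0, +4), (+0, -4), (+1, +4), (+0, +4), (+0, -4), (+1, +4), (+0, +4). This is the pattern (+1, +4), (+0, +4), (+0, -4) repeated.
step 9: apply (+0, -4) → (15, 9)
step 10: apply (+1, +4) → (16, 13)
step 11: apply (+0, +4) → (16, 17)

(16, 17)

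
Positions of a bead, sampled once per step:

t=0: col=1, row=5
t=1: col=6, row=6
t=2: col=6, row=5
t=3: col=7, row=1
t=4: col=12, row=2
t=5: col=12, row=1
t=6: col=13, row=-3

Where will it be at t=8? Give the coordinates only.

col=18, row=-3

Differencing gives (+5, +1), (+0, -1), (+1, -4), (+5, +1), (+0, -1), (+1, -4). This is the pattern (+5, +1), (+0, -1), (+1, -4) repeated.
step 7: apply (+5, +1) → col=18, row=-2
step 8: apply (+0, -1) → col=18, row=-3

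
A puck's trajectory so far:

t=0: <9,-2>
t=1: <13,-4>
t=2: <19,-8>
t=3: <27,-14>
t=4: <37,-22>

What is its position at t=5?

<49,-32>

Successive displacements: <+4,-2>, <+6,-4>, <+8,-6>, <+10,-8> — each changes by <+2,-2>.
step 5: <37,-22> + <+12,-10> → <49,-32>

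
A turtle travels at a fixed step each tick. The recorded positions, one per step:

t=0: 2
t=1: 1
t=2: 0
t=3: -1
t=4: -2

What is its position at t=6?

-4

Constant displacement of -1 per step.
step 5: -2 − 1 → -3
step 6: -3 − 1 → -4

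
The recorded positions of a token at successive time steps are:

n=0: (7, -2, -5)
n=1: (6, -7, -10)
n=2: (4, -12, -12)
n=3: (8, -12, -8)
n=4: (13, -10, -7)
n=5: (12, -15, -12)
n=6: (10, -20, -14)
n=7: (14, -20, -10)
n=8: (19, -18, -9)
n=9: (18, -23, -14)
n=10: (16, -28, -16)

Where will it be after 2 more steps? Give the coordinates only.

Differencing gives (-1, -5, -5), (-2, -5, -2), (+4, +0, +4), (+5, +2, +1), (-1, -5, -5), (-2, -5, -2), (+4, +0, +4), (+5, +2, +1), (-1, -5, -5), (-2, -5, -2). This is the pattern (-1, -5, -5), (-2, -5, -2), (+4, +0, +4), (+5, +2, +1) repeated.
step 11: apply (+4, +0, +4) → (20, -28, -12)
step 12: apply (+5, +2, +1) → (25, -26, -11)

(25, -26, -11)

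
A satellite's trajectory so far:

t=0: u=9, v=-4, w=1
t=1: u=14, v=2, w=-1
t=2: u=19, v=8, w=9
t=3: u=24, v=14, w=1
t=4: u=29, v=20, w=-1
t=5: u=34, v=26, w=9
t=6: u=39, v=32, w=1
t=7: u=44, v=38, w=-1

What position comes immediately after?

u=49, v=44, w=9

U: linear, +5 per step → 49 at step 8.
V: linear, +6 per step → 44 at step 8.
W: cycles through 1, -1, 9 every 3 steps. Step 8 lands at position 2 of the cycle → 9.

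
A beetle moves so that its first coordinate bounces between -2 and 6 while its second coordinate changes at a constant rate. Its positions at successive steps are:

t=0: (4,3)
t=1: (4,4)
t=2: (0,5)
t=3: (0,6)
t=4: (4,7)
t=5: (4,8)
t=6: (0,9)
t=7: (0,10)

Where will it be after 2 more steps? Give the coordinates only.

(4,12)

The first coordinate reflects between -2 and 6, moving 4 per step.
  step 8: 0 → 4
  step 9: 4 → 4
The second coordinate changes by +1 each step: at step 9 it is 12.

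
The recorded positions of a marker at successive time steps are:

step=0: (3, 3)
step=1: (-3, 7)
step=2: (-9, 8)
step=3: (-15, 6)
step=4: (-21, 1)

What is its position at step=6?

Taking differences between consecutive positions: (-6, +4), (-6, +1), (-6, -2), (-6, -5). These grow by (+0, -3) each step.
step 5: (-21, 1) + (-6, -8) → (-27, -7)
step 6: (-27, -7) + (-6, -11) → (-33, -18)

(-33, -18)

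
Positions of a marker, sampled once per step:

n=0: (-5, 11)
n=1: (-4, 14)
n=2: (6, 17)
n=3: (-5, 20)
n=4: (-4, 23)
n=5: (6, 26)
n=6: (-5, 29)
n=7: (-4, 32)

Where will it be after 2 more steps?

(-5, 38)

The first coordinate repeats the cycle [-5, -4, 6] with period 3; step 9 mod 3 = 0, giving -5.
The second coordinate changes by +3 each step, so at step 9 it is 11 + 9·(3) = 38.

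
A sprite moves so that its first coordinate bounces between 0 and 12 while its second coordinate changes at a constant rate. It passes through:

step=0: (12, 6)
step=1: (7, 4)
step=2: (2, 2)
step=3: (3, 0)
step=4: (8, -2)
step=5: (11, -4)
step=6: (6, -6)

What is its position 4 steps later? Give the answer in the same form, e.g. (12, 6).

The first coordinate reflects between 0 and 12, moving 5 per step.
  step 7: 6 → 1
  step 8: 1 → 4
  step 9: 4 → 9
  step 10: 9 → 10
The second coordinate changes by -2 each step: at step 10 it is -14.

(10, -14)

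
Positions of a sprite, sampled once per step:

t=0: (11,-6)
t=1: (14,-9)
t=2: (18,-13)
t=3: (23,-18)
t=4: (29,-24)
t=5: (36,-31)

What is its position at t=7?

Taking differences between consecutive positions: (+3,-3), (+4,-4), (+5,-5), (+6,-6), (+7,-7). These grow by (+1,-1) each step.
step 6: (36,-31) + (+8,-8) → (44,-39)
step 7: (44,-39) + (+9,-9) → (53,-48)

(53,-48)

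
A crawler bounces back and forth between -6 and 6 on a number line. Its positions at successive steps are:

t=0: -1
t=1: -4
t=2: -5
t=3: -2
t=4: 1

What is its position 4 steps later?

The value reflects between -6 and 6, moving 3 per step.
  step 5: 1 → 4
  step 6: 4 → 5
  step 7: 5 → 2
  step 8: 2 → -1

-1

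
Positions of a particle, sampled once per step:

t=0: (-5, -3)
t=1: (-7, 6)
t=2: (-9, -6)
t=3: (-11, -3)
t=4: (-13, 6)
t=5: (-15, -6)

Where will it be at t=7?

The first coordinate changes by -2 each step, so at step 7 it is -5 + 7·(-2) = -19.
The second coordinate repeats the cycle [-3, 6, -6] with period 3; step 7 mod 3 = 1, giving 6.

(-19, 6)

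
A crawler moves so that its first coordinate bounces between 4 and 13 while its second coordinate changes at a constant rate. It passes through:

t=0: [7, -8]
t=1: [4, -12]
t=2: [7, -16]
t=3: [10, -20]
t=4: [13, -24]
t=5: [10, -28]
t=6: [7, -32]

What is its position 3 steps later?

The first coordinate travels 3 per step and bounces off the walls at 4 and 13.
  step 7: 7 → 4
  step 8: 4 → 7
  step 9: 7 → 10
The second coordinate changes by -4 each step: at step 9 it is -44.

[10, -44]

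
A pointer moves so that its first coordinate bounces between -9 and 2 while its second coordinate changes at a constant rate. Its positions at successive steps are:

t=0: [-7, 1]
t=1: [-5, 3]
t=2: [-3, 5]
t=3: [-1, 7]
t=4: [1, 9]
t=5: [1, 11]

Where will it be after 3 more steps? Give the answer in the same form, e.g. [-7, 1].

[-5, 17]

The first coordinate reflects between -9 and 2, moving 2 per step.
  step 6: 1 → -1
  step 7: -1 → -3
  step 8: -3 → -5
The second coordinate changes by +2 each step: at step 8 it is 17.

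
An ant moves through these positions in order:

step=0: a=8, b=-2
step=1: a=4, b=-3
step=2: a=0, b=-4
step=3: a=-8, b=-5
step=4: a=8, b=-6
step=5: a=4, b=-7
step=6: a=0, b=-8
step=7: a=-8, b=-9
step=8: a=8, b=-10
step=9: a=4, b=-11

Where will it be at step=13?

a=4, b=-15

The a coordinate repeats the cycle [8, 4, 0, -8] with period 4; step 13 mod 4 = 1, giving 4.
The b coordinate changes by -1 each step, so at step 13 it is -2 + 13·(-1) = -15.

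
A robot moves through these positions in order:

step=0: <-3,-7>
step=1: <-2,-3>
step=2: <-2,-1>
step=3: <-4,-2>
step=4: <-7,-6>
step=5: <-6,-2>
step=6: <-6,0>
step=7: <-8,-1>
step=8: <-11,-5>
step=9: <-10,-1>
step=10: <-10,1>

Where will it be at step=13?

<-14,0>

Differencing gives <+1,+4>, <+0,+2>, <-2,-1>, <-3,-4>, <+1,+4>, <+0,+2>, <-2,-1>, <-3,-4>, <+1,+4>, <+0,+2>. This is the pattern <+1,+4>, <+0,+2>, <-2,-1>, <-3,-4> repeated.
step 11: apply <-2,-1> → <-12,0>
step 12: apply <-3,-4> → <-15,-4>
step 13: apply <+1,+4> → <-14,0>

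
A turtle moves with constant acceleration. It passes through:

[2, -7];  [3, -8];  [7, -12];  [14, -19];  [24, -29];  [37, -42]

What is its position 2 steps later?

[72, -77]

Taking differences between consecutive positions: [+1, -1], [+4, -4], [+7, -7], [+10, -10], [+13, -13]. These grow by [+3, -3] each step.
step 6: [37, -42] + [+16, -16] → [53, -58]
step 7: [53, -58] + [+19, -19] → [72, -77]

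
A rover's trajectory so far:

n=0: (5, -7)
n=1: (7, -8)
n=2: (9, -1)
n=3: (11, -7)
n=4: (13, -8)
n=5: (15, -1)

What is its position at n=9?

(23, -7)

The first coordinate changes by +2 each step, so at step 9 it is 5 + 9·(2) = 23.
The second coordinate repeats the cycle [-7, -8, -1] with period 3; step 9 mod 3 = 0, giving -7.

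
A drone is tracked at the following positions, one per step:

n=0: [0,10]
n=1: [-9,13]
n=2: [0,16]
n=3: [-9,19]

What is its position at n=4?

[0,22]

First: cycles through 0, -9 every 2 steps. Step 4 lands at position 0 of the cycle → 0.
Second: linear, +3 per step → 22 at step 4.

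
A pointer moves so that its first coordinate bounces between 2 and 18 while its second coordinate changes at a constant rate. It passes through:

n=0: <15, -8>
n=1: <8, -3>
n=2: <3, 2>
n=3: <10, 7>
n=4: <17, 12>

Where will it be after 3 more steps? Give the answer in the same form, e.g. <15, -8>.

<6, 27>

The first coordinate travels 7 per step and bounces off the walls at 2 and 18.
  step 5: 17 → 12
  step 6: 12 → 5
  step 7: 5 → 6
The second coordinate changes by +5 each step: at step 7 it is 27.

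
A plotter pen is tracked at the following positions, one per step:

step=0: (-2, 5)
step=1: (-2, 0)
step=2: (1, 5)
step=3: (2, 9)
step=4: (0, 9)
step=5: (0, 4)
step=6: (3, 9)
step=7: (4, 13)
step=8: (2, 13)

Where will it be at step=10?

(5, 13)

Differencing gives (+0, -5), (+3, +5), (+1, +4), (-2, +0), (+0, -5), (+3, +5), (+1, +4), (-2, +0). This is the pattern (+0, -5), (+3, +5), (+1, +4), (-2, +0) repeated.
step 9: apply (+0, -5) → (2, 8)
step 10: apply (+3, +5) → (5, 13)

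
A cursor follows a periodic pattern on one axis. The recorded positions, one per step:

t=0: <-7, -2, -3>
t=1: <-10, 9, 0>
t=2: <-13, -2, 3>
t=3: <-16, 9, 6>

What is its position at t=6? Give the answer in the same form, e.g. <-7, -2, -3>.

<-25, -2, 15>

First: linear, -3 per step → -25 at step 6.
Second: cycles through -2, 9 every 2 steps. Step 6 lands at position 0 of the cycle → -2.
Third: linear, +3 per step → 15 at step 6.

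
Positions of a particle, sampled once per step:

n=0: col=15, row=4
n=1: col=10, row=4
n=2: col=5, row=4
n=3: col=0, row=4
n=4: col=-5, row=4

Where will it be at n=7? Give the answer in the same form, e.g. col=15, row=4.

col=-20, row=4

Constant displacement of (-5, +0) per step.
step 5: col=-5, row=4 + (-5, +0) → col=-10, row=4
step 6: col=-10, row=4 + (-5, +0) → col=-15, row=4
step 7: col=-15, row=4 + (-5, +0) → col=-20, row=4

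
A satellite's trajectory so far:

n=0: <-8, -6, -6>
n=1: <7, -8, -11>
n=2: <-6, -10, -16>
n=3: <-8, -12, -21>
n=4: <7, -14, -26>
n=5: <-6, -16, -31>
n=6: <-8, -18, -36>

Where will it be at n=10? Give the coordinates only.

<7, -26, -56>

First: cycles through -8, 7, -6 every 3 steps. Step 10 lands at position 1 of the cycle → 7.
Second: linear, -2 per step → -26 at step 10.
Third: linear, -5 per step → -56 at step 10.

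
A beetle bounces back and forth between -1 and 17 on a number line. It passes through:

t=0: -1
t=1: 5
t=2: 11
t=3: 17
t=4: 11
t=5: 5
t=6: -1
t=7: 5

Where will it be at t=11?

The value travels 6 per step and bounces off the walls at -1 and 17.
  step 8: 5 → 11
  step 9: 11 → 17
  step 10: 17 → 11
  step 11: 11 → 5

5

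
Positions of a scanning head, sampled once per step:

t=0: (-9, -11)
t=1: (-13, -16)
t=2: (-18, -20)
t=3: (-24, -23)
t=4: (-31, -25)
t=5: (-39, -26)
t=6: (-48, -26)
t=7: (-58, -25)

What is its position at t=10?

First differences are (-4, -5), (-5, -4), (-6, -3), (-7, -2), (-8, -1), (-9, +0), (-10, +1); their common second difference is (-1, +1) (constant acceleration).
step 8: (-58, -25) + (-11, +2) → (-69, -23)
step 9: (-69, -23) + (-12, +3) → (-81, -20)
step 10: (-81, -20) + (-13, +4) → (-94, -16)

(-94, -16)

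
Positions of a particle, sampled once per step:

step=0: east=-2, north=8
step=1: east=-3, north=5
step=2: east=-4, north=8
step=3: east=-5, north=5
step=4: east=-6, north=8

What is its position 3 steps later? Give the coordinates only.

The east coordinate changes by -1 each step, so at step 7 it is -2 + 7·(-1) = -9.
The north coordinate repeats the cycle [8, 5] with period 2; step 7 mod 2 = 1, giving 5.

east=-9, north=5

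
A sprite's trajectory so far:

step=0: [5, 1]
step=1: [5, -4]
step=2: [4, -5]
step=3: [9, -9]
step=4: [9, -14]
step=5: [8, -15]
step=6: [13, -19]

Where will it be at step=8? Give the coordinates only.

[12, -25]

Differencing gives [+0, -5], [-1, -1], [+5, -4], [+0, -5], [-1, -1], [+5, -4]. This is the pattern [+0, -5], [-1, -1], [+5, -4] repeated.
step 7: apply [+0, -5] → [13, -24]
step 8: apply [-1, -1] → [12, -25]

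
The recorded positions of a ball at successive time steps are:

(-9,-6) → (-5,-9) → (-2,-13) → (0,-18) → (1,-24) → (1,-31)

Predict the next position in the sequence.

First differences are (+4,-3), (+3,-4), (+2,-5), (+1,-6), (+0,-7); their common second difference is (-1,-1) (constant acceleration).
step 6: (1,-31) + (-1,-8) → (0,-39)

(0,-39)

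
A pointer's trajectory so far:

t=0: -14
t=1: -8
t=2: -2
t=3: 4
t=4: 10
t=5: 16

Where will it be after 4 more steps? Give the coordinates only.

Constant displacement of +6 per step.
step 6: 16 + 6 → 22
step 7: 22 + 6 → 28
step 8: 28 + 6 → 34
step 9: 34 + 6 → 40

40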